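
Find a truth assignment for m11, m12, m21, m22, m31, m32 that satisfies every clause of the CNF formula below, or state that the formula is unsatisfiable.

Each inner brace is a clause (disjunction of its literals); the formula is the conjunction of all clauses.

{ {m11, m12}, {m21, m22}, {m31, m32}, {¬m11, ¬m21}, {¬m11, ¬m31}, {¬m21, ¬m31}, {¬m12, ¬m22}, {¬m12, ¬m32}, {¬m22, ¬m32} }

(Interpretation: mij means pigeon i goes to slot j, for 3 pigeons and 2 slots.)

Try m11 = True.
Unit clause (¬m21) forces m21 = False.
Unit clause (m22) forces m22 = True.
Unit clause (¬m31) forces m31 = False.
Unit clause (m32) forces m32 = True.
That conflicts with the unit clause (¬m32).
Backtrack on m11: now try m11 = False.
Unit clause (m12) forces m12 = True.
Unit clause (¬m22) forces m22 = False.
Unit clause (m21) forces m21 = True.
Unit clause (¬m31) forces m31 = False.
Unit clause (m32) forces m32 = True.
That conflicts with the unit clause (¬m32).
Both values of m11 lead to a conflict.

UNSATISFIABLE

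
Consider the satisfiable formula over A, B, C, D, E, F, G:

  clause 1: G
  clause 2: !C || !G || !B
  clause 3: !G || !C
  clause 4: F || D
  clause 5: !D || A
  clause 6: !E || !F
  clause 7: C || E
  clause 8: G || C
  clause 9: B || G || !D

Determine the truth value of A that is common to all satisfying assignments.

Suppose A = false.
(G) alone gives G = true.
(!C) alone gives C = false.
(!D) alone gives D = false.
(F) alone gives F = true.
(!E) alone gives E = false.
That conflicts with the unit clause (E).
So every satisfying assignment has A = True.

True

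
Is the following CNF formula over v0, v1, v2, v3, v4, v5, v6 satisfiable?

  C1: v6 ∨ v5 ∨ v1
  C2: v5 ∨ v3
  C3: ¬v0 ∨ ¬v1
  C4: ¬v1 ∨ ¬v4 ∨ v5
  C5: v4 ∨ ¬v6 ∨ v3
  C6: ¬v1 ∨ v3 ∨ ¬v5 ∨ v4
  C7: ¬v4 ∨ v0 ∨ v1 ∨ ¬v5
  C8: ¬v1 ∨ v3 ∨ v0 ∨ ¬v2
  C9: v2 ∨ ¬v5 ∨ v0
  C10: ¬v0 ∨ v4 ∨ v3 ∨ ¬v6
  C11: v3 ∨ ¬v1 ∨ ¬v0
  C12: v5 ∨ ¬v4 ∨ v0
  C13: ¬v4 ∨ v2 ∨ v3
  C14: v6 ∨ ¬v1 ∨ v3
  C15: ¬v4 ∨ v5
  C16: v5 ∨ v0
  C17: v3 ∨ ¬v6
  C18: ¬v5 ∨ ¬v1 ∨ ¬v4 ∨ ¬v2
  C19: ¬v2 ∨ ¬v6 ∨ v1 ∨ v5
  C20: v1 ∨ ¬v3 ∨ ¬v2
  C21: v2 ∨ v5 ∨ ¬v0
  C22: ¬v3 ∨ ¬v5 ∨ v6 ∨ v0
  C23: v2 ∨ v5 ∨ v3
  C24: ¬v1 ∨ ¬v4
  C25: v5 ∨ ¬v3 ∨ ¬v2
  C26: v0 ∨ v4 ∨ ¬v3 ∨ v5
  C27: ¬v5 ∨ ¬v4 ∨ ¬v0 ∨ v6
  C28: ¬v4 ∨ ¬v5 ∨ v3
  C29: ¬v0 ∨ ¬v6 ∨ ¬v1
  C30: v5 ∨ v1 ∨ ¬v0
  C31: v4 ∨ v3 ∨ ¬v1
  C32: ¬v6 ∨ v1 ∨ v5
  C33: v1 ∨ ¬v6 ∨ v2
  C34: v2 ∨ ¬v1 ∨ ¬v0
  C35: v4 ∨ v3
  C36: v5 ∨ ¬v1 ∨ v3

Satisfiable

Suppose v5 = True.
Suppose v0 = True.
(¬v1) alone gives v1 = False.
Suppose v3 = True.
(¬v2) alone gives v2 = False.
(¬v6) alone gives v6 = False.
(¬v4) alone gives v4 = False.
This assignment satisfies each clause.
A satisfying assignment: v0: True,  v1: False,  v2: False,  v3: True,  v4: False,  v5: True,  v6: False.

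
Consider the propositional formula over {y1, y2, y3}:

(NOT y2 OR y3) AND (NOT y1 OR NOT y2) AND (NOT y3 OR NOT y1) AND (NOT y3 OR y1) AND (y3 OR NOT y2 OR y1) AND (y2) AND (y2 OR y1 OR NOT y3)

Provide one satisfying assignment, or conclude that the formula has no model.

The clause (y2) is unit, so y2 = true.
The clause (y3) is unit, so y3 = true.
The clause (NOT y1) is unit, so y1 = false.
That conflicts with the unit clause (y1).

UNSATISFIABLE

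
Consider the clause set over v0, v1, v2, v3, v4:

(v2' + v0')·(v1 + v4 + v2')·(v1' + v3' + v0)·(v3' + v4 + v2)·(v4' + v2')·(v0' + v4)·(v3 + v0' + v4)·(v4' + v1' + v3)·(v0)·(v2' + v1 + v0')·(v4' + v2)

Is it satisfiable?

Unsatisfiable

Unit clause (v0) forces v0 = 1.
Unit clause (v2') forces v2 = 0.
Unit clause (v4) forces v4 = 1.
Now (v4') is unsatisfied and unit — conflict.
No assignment satisfies every clause.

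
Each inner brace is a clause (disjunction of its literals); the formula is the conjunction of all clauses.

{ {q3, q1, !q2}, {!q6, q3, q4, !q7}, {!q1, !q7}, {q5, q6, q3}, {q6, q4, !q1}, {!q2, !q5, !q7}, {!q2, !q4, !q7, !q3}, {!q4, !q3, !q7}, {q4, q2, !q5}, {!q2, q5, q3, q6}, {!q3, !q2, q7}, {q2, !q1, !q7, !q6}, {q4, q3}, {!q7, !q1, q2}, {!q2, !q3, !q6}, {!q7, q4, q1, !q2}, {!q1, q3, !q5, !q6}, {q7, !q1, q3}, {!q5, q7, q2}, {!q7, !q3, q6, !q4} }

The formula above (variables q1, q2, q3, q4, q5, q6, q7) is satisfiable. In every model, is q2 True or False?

False

Suppose q2 = true.
Try q3 = true.
(q7) alone gives q7 = true.
(!q1) alone gives q1 = false.
(!q5) alone gives q5 = false.
(!q4) alone gives q4 = false.
That conflicts with the unit clause (q4).
Backtrack on q3: now try q3 = false.
(q1) alone gives q1 = true.
(!q7) alone gives q7 = false.
That conflicts with the unit clause (q7).
Neither q3 = true nor q3 = false works.
So every satisfying assignment has q2 = False.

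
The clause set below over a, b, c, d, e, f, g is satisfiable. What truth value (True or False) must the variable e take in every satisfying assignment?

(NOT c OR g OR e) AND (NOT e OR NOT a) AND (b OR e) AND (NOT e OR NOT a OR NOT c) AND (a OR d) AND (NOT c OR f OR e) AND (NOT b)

Suppose e = false.
Unit clause (b) forces b = true.
Now (NOT b) is unsatisfied and unit — conflict.
So every satisfying assignment has e = True.

True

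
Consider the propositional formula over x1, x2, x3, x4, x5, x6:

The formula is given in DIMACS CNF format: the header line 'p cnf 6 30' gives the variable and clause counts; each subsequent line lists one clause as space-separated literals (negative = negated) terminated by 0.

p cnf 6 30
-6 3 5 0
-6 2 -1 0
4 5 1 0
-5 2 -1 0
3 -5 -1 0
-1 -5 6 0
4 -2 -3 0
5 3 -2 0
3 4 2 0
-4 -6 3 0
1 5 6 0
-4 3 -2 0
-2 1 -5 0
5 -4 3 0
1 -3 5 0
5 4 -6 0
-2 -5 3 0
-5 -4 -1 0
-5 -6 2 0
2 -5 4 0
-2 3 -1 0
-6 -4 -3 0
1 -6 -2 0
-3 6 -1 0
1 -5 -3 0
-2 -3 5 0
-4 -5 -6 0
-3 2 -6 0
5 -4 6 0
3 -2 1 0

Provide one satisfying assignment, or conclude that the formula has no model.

x1: False; x2: False; x3: False; x4: True; x5: True; x6: False

Try x6 = False.
Try x1 = False.
Unit clause (x5) forces x5 = True.
Unit clause (¬x2) forces x2 = False.
Unit clause (x4) forces x4 = True.
Unit clause (¬x3) forces x3 = False.
Every clause now holds.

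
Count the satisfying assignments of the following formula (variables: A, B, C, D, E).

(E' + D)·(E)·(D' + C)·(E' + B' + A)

There are 2^5 = 32 truth assignments over (A, B, C, D, E).
Split on C. With C = 1, the clauses containing C are satisfied and C' drops from the rest; 3 of the 2^4 = 16 assignments to the other variables satisfy what remains.
With C = 0, by the same count on the reduced clause set, 0 assignments work.
Total: 3 + 0 = 3.

3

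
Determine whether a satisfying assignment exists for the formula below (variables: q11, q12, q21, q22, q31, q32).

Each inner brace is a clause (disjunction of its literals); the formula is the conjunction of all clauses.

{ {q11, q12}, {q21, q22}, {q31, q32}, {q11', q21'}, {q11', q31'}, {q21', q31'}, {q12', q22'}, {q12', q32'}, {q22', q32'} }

Suppose q11 = 1.
Unit clause (q21') forces q21 = 0.
Unit clause (q22) forces q22 = 1.
Unit clause (q31') forces q31 = 0.
Unit clause (q32) forces q32 = 1.
Now (q32') is unsatisfied and unit — conflict.
Backtrack on q11: now try q11 = 0.
Unit clause (q12) forces q12 = 1.
Unit clause (q22') forces q22 = 0.
Unit clause (q21) forces q21 = 1.
Unit clause (q31') forces q31 = 0.
Unit clause (q32) forces q32 = 1.
Now (q32') is unsatisfied and unit — conflict.
Both values of q11 lead to a conflict.
No assignment satisfies every clause.

No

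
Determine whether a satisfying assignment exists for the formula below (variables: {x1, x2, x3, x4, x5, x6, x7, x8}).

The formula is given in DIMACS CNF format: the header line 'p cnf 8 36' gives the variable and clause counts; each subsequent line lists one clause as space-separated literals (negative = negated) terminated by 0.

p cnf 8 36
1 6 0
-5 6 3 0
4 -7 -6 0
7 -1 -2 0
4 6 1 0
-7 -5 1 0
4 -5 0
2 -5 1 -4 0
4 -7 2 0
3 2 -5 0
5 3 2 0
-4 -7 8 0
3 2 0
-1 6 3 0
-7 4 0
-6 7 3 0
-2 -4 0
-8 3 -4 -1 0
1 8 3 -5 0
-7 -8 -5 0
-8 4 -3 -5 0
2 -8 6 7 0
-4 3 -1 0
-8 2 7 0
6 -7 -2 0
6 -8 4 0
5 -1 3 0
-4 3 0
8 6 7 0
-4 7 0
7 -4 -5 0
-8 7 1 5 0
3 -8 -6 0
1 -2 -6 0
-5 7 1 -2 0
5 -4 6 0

Try x1 = False.
(x6) alone gives x6 = True.
(¬x2) alone gives x2 = False.
(x3) alone gives x3 = True.
Try x4 = True.
(¬x5) alone gives x5 = False.
(x7) alone gives x7 = True.
(x8) alone gives x8 = True.
All clauses are satisfied.
A satisfying assignment: x1=False, x2=False, x3=True, x4=True, x5=False, x6=True, x7=True, x8=True.

Satisfiable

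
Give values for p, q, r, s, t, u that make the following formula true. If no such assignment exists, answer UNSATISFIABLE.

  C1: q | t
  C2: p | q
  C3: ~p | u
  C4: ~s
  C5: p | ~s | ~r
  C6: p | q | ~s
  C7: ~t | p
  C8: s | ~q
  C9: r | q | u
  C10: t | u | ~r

Unit clause (~s) forces s = 0.
Unit clause (~q) forces q = 0.
Unit clause (t) forces t = 1.
Unit clause (p) forces p = 1.
Unit clause (u) forces u = 1.
No clause remains; r is free.

p: 1; q: 0; r: 0; s: 0; t: 1; u: 1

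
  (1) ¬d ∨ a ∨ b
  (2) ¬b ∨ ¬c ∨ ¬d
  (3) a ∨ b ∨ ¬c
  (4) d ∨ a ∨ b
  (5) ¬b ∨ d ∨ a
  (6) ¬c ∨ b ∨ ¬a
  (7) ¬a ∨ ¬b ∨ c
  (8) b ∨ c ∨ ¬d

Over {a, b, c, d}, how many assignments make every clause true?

3

There are 2^4 = 16 truth assignments over (a, b, c, d).
Split on c. With c = True, the clauses containing c are satisfied and ¬c drops from the rest; 1 of the 2^3 = 8 assignments to the other variables satisfy what remains.
With c = False, by the same count on the reduced clause set, 2 assignments work.
(One model: a=F, b=T, c=F, d=T.)
Total: 1 + 2 = 3.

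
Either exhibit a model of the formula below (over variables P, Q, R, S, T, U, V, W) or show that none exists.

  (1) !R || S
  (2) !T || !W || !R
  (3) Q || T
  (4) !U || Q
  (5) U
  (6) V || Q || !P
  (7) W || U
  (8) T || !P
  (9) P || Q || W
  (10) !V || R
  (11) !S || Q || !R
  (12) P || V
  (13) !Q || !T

P ↦ false, Q ↦ true, R ↦ true, S ↦ true, T ↦ false, U ↦ true, V ↦ true, W ↦ false

Unit clause (U) forces U = true.
Unit clause (Q) forces Q = true.
Unit clause (!T) forces T = false.
Unit clause (!P) forces P = false.
Unit clause (V) forces V = true.
Unit clause (R) forces R = true.
Unit clause (S) forces S = true.
Every clause is now satisfied; W is unconstrained.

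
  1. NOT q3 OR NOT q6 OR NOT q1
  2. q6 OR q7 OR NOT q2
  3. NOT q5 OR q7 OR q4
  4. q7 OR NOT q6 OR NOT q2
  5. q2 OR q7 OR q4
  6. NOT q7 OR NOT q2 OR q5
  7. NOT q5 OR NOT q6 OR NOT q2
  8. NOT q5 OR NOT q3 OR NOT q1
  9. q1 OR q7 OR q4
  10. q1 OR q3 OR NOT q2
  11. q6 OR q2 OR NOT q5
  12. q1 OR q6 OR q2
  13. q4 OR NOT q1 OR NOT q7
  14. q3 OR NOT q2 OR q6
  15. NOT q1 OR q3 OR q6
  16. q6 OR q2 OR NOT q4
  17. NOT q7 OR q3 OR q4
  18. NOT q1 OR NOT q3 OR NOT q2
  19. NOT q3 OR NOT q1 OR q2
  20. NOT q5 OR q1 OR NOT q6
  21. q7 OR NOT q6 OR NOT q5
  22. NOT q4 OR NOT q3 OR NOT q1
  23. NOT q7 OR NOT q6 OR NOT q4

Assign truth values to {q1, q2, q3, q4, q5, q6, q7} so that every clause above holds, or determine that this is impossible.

Branch on q3: set q3 = true.
Branch on q6: set q6 = true.
From the singleton clause (NOT q1), q1 = false.
From the singleton clause (NOT q5), q5 = false.
Branch on q7: set q7 = true.
From the singleton clause (NOT q2), q2 = false.
From the singleton clause (NOT q4), q4 = false.
All clauses are satisfied.

q1: false, q2: false, q3: true, q4: false, q5: false, q6: true, q7: true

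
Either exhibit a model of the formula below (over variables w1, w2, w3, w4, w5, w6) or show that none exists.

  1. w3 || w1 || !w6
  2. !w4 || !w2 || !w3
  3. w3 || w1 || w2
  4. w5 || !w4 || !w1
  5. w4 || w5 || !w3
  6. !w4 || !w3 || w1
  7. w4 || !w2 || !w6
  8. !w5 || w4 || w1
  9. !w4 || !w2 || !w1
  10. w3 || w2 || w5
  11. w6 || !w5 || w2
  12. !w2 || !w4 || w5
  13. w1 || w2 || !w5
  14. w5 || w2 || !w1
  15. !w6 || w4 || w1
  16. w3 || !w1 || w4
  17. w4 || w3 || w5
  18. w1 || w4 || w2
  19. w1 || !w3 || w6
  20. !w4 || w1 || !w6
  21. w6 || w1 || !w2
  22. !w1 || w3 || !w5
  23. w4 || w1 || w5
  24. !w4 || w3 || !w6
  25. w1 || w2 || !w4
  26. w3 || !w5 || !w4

w1=true, w2=false, w3=true, w4=true, w5=true, w6=true

Case w3 = true:
Case w4 = true:
The clause (!w2) is unit, so w2 = false.
The clause (w1) is unit, so w1 = true.
The clause (w5) is unit, so w5 = true.
The clause (w6) is unit, so w6 = true.
All clauses are satisfied.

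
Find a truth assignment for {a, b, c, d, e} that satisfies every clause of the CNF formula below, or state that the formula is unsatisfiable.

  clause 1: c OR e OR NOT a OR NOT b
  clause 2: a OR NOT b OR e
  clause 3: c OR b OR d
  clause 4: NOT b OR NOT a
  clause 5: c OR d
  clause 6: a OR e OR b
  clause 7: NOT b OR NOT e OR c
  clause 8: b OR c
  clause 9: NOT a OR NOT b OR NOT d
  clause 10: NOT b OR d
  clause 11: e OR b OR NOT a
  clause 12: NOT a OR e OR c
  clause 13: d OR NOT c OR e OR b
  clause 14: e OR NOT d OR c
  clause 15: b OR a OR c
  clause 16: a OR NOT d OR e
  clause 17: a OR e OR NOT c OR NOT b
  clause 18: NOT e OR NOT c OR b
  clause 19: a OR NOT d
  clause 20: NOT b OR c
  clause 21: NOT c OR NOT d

UNSATISFIABLE

Branch on b: set b = false.
From the singleton clause (c), c = true.
From the singleton clause (NOT e), e = false.
From the singleton clause (a), a = true.
But (NOT a) is also a unit clause — contradiction.
So b must be the other value — set b = true.
From the singleton clause (NOT a), a = false.
From the singleton clause (e), e = true.
From the singleton clause (c), c = true.
From the singleton clause (d), d = true.
But (NOT d) is also a unit clause — contradiction.
Both values of b lead to a conflict.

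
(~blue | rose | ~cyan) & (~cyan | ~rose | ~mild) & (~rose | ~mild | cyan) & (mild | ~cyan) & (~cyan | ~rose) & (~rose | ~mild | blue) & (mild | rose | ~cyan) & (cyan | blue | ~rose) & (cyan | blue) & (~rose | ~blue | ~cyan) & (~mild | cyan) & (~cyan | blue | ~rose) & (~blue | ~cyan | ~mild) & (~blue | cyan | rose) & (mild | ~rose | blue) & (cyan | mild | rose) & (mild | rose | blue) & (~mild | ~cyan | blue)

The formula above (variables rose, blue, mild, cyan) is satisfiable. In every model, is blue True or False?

True

Suppose blue = 0.
From the singleton clause (cyan), cyan = 1.
From the singleton clause (mild), mild = 1.
But (~mild) is also a unit clause — contradiction.
So every satisfying assignment has blue = True.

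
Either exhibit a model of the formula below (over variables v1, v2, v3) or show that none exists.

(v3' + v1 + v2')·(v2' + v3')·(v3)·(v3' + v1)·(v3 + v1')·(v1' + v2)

UNSATISFIABLE

(v3) alone gives v3 = 1.
(v2') alone gives v2 = 0.
(v1) alone gives v1 = 1.
But (v1') is also a unit clause — contradiction.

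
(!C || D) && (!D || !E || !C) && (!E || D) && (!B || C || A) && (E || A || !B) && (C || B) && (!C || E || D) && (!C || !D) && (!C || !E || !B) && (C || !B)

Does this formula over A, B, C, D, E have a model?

Try C = false.
The clause (B) is unit, so B = true.
That conflicts with the unit clause (!B).
Undo C and try C = true.
The clause (D) is unit, so D = true.
That conflicts with the unit clause (!D).
Neither C = true nor C = false works.
No assignment satisfies every clause.

No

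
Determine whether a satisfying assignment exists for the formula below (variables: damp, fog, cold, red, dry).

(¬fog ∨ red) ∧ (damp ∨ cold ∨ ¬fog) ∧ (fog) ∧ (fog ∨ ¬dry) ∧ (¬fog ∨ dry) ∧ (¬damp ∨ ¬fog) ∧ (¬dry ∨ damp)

Unit clause (fog) forces fog = True.
Unit clause (red) forces red = True.
Unit clause (dry) forces dry = True.
Unit clause (¬damp) forces damp = False.
That conflicts with the unit clause (damp).
No assignment satisfies every clause.

Unsatisfiable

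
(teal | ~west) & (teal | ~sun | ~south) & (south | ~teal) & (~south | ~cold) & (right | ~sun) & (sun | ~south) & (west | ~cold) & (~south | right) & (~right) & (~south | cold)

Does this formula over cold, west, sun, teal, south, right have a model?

Unit clause (~right) forces right = 0.
Unit clause (~sun) forces sun = 0.
Unit clause (~south) forces south = 0.
Unit clause (~teal) forces teal = 0.
Unit clause (~west) forces west = 0.
Unit clause (~cold) forces cold = 0.
This assignment satisfies each clause.
A satisfying assignment: cold: 0, west: 0, sun: 0, teal: 0, south: 0, right: 0.

Satisfiable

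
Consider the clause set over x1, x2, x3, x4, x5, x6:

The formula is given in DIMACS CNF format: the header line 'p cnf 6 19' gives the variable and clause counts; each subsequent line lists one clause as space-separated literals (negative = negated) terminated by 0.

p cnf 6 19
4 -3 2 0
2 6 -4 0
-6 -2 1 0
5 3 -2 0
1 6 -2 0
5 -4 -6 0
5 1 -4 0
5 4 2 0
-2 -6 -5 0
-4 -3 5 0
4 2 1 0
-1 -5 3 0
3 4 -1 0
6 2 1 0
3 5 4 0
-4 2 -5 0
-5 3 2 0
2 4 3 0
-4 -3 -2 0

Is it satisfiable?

Suppose x4 = False.
Suppose x3 = True.
The clause (x2) is unit, so x2 = True.
Suppose x6 = False.
The clause (x1) is unit, so x1 = True.
No clause remains; x5 is free.
A satisfying assignment: x1: True, x2: True, x3: True, x4: False, x5: False, x6: False.

Yes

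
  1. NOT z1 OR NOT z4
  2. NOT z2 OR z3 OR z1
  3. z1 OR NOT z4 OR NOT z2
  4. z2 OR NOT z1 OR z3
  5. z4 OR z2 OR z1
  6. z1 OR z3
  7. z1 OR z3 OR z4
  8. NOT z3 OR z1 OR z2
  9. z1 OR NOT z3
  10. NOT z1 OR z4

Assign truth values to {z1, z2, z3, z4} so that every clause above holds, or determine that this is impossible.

UNSATISFIABLE

Try z1 = false.
The clause (z3) is unit, so z3 = true.
But (NOT z3) is also a unit clause — contradiction.
Undo z1 and try z1 = true.
The clause (NOT z4) is unit, so z4 = false.
But (z4) is also a unit clause — contradiction.
Either choice for z1 ends in contradiction.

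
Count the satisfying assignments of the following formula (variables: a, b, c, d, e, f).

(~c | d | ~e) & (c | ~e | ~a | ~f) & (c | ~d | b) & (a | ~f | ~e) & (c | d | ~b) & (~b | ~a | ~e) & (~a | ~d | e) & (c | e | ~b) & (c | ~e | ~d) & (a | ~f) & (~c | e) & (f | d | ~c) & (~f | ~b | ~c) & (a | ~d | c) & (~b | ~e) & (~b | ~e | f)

8

There are 2^6 = 64 truth assignments over (a, b, c, d, e, f).
Split on e. With e = 1, the clauses containing e are satisfied and ~e drops from the rest; 5 of the 2^5 = 32 assignments to the other variables satisfy what remains.
With e = 0, by the same count on the reduced clause set, 3 assignments work.
Total: 5 + 3 = 8.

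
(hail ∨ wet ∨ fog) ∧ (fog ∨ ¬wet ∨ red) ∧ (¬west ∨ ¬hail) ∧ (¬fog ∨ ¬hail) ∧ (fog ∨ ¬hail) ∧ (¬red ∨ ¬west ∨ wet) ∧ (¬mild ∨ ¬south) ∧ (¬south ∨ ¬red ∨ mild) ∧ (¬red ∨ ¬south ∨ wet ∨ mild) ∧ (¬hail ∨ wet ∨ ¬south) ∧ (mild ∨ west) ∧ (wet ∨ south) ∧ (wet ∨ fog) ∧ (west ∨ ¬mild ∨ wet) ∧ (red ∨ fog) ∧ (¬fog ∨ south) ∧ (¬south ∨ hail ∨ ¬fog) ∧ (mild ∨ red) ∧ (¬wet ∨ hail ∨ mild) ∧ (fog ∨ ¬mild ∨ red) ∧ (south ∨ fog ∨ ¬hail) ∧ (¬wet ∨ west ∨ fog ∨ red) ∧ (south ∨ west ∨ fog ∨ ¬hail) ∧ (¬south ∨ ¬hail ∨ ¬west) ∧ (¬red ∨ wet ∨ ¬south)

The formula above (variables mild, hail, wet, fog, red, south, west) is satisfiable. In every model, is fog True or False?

False

Suppose fog = True.
(¬hail) alone gives hail = False.
(south) alone gives south = True.
But (¬south) is also a unit clause — contradiction.
So every satisfying assignment has fog = False.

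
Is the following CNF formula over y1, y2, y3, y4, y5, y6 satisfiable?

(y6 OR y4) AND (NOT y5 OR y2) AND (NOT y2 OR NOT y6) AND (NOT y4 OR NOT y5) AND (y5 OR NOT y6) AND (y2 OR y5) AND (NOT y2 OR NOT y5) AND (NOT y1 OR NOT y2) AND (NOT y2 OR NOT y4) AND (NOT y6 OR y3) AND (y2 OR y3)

No

Suppose y6 = true.
Unit clause (NOT y2) forces y2 = false.
Unit clause (NOT y5) forces y5 = false.
Now (y5) is unsatisfied and unit — conflict.
Undo y6 and try y6 = false.
Unit clause (y4) forces y4 = true.
Unit clause (NOT y5) forces y5 = false.
Unit clause (y2) forces y2 = true.
Now (NOT y2) is unsatisfied and unit — conflict.
Both values of y6 lead to a conflict.
No assignment satisfies every clause.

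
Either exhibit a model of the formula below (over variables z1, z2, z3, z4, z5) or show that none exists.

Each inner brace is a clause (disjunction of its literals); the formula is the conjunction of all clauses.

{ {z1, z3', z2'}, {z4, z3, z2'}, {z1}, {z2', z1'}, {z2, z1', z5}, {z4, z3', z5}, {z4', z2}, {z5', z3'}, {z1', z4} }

UNSATISFIABLE

The clause (z1) is unit, so z1 = 1.
The clause (z2') is unit, so z2 = 0.
The clause (z5) is unit, so z5 = 1.
The clause (z4') is unit, so z4 = 0.
That conflicts with the unit clause (z4).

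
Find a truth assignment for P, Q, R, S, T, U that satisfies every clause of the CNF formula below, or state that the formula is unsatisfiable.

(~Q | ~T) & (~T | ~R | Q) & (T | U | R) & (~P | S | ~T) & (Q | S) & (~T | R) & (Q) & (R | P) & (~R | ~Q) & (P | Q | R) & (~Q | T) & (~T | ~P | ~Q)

UNSATISFIABLE

From the singleton clause (Q), Q = 1.
From the singleton clause (~T), T = 0.
Now (T) is unsatisfied and unit — conflict.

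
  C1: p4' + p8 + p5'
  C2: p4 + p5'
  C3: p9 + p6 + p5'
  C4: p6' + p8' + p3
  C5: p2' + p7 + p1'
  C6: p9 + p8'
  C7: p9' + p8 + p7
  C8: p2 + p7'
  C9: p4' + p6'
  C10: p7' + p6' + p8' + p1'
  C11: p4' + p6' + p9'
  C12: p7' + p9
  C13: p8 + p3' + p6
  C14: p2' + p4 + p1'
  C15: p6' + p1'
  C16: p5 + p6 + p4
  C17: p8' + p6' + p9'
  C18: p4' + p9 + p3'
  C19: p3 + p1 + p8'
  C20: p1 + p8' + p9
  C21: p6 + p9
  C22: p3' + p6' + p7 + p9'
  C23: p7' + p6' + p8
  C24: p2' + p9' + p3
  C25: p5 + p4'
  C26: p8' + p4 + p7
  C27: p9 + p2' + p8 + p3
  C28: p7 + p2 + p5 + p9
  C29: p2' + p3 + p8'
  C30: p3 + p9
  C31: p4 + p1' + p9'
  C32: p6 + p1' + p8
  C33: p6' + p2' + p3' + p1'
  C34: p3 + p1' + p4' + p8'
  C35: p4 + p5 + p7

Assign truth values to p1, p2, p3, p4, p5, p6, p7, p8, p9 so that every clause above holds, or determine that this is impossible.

p1 ↦ 0; p2 ↦ 0; p3 ↦ 1; p4 ↦ 1; p5 ↦ 1; p6 ↦ 0; p7 ↦ 0; p8 ↦ 1; p9 ↦ 1

Suppose p4 = 1.
Unit clause (p6') forces p6 = 0.
Unit clause (p9) forces p9 = 1.
Unit clause (p5) forces p5 = 1.
Unit clause (p8) forces p8 = 1.
Suppose p2 = 0.
Unit clause (p7') forces p7 = 0.
Suppose p3 = 1.
All clauses hold; p1 can take either value.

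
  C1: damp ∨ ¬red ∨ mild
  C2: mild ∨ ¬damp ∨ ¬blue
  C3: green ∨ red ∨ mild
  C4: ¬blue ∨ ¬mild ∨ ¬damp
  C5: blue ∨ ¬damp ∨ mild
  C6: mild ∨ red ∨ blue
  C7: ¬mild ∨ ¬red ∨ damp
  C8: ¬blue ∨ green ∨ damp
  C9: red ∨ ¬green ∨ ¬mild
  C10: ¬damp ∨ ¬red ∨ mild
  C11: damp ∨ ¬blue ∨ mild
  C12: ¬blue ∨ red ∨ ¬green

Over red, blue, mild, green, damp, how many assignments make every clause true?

4

There are 2^5 = 32 truth assignments over (red, blue, mild, green, damp).
Split on green. With green = True, the clauses containing green are satisfied and ¬green drops from the rest; 1 of the 2^4 = 16 assignments to the other variables satisfy what remains.
With green = False, by the same count on the reduced clause set, 3 assignments work.
(One model: red=F, blue=F, mild=T, green=F, damp=F.)
Total: 1 + 3 = 4.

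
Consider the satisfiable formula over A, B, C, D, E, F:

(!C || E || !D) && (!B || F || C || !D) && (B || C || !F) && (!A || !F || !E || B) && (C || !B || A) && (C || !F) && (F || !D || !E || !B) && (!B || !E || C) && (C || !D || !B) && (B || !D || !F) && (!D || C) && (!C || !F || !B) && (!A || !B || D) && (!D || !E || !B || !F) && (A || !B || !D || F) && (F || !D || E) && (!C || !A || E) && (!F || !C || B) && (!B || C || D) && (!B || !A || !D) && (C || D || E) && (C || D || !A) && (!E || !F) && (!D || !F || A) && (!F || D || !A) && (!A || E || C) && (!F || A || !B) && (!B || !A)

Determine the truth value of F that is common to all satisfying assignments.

Suppose F = true.
From the singleton clause (C), C = true.
From the singleton clause (!B), B = false.
Now (B) is unsatisfied and unit — conflict.
So every satisfying assignment has F = False.

False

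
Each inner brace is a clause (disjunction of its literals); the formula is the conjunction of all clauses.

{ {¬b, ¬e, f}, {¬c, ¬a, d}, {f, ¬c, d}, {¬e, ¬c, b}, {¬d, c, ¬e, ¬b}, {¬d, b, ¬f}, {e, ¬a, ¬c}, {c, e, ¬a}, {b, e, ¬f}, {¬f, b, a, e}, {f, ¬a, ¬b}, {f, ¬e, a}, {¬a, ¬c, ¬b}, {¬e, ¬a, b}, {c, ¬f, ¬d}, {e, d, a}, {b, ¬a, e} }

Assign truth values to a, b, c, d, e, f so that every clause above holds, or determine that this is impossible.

Try b = False.
Try e = False.
Unit clause (¬f) forces f = False.
Unit clause (¬a) forces a = False.
Unit clause (d) forces d = True.
All clauses hold; c can take either value.

a=False; b=False; c=True; d=True; e=False; f=False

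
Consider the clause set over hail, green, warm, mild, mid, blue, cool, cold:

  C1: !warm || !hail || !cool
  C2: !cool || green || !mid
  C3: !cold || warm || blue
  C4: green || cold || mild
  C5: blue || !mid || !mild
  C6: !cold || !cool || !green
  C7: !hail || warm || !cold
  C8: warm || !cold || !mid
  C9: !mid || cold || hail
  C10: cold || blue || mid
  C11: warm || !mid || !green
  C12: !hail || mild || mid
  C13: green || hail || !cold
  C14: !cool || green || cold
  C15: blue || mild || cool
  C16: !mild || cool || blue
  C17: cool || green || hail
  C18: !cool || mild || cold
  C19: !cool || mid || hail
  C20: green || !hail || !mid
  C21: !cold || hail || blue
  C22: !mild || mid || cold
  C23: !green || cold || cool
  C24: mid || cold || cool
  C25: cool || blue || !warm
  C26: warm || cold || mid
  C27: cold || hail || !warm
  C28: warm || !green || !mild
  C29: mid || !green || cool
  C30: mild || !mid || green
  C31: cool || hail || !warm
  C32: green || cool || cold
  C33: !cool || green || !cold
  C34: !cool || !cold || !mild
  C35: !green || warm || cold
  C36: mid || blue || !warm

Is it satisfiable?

Case warm = true:
Case hail = true:
The clause (!cool) is unit, so cool = false.
The clause (blue) is unit, so blue = true.
Case mild = true:
Case green = false:
The clause (!mid) is unit, so mid = false.
The clause (cold) is unit, so cold = true.
Every clause now holds.
A satisfying assignment: hail ↦ true,  green ↦ false,  warm ↦ true,  mild ↦ true,  mid ↦ false,  blue ↦ true,  cool ↦ false,  cold ↦ true.

Satisfiable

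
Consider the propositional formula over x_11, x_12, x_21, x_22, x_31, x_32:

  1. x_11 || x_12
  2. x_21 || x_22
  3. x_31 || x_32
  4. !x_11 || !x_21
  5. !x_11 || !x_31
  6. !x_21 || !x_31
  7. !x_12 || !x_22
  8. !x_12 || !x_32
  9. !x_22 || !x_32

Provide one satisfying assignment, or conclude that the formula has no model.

UNSATISFIABLE

Branch on x_11: set x_11 = true.
Unit clause (!x_21) forces x_21 = false.
Unit clause (x_22) forces x_22 = true.
Unit clause (!x_31) forces x_31 = false.
Unit clause (x_32) forces x_32 = true.
That conflicts with the unit clause (!x_32).
So x_11 must be the other value — set x_11 = false.
Unit clause (x_12) forces x_12 = true.
Unit clause (!x_22) forces x_22 = false.
Unit clause (x_21) forces x_21 = true.
Unit clause (!x_31) forces x_31 = false.
Unit clause (x_32) forces x_32 = true.
That conflicts with the unit clause (!x_32).
Either choice for x_11 ends in contradiction.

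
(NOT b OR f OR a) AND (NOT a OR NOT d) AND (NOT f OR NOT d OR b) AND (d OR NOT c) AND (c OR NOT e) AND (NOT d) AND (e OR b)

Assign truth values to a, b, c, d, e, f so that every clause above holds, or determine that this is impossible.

a ↦ true; b ↦ true; c ↦ false; d ↦ false; e ↦ false; f ↦ true

Unit clause (NOT d) forces d = false.
Unit clause (NOT c) forces c = false.
Unit clause (NOT e) forces e = false.
Unit clause (b) forces b = true.
Suppose f = true.
All clauses hold; a can take either value.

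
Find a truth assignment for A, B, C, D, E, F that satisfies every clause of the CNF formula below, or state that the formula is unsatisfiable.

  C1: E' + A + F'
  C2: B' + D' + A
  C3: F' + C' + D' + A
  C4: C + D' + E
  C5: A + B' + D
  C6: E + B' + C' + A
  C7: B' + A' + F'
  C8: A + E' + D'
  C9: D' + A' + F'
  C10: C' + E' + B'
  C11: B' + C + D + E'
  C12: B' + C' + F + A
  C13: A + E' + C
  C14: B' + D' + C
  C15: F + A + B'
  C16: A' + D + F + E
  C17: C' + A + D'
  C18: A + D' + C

A=1, B=0, C=1, D=0, E=1, F=1

Case E = 1:
Case A = 1:
Case B = 0:
Case D = 0:
No clause remains; C, F are free.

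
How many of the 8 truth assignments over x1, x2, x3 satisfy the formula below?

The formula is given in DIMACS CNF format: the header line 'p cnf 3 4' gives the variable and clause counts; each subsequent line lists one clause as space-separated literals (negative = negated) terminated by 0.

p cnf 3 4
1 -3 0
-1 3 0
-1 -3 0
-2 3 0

1

There are 2^3 = 8 truth assignments over (x1, x2, x3).
Check each against the 4 clauses (columns in the order x1, x2, x3):
  F F F  ✓ satisfies all
  F F T  ✗ fails (x1 ∨ ¬x3)
  F T F  ✗ fails (¬x2 ∨ x3)
  F T T  ✗ fails (x1 ∨ ¬x3)
  T F F  ✗ fails (¬x1 ∨ x3)
  T F T  ✗ fails (¬x1 ∨ ¬x3)
  T T F  ✗ fails (¬x1 ∨ x3)
  T T T  ✗ fails (¬x1 ∨ ¬x3)
1 of the 8 rows is a model.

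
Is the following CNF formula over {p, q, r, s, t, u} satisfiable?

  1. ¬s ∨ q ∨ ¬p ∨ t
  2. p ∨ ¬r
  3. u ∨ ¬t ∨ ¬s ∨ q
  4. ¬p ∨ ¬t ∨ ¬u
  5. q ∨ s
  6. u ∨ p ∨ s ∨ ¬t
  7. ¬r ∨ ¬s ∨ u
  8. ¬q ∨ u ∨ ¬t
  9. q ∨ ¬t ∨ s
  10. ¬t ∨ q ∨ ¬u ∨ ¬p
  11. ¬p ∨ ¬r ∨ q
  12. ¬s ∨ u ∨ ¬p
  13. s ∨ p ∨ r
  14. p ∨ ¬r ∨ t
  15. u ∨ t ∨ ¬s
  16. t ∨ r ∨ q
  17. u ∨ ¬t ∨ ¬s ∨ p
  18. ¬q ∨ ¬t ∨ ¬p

Yes, satisfiable

Branch on p: set p = True.
Branch on t: set t = False.
Branch on s: set s = False.
From the singleton clause (q), q = True.
Every clause is now satisfied; r, u are unconstrained.
A satisfying assignment: p=True,  q=True,  r=True,  s=False,  t=False,  u=True.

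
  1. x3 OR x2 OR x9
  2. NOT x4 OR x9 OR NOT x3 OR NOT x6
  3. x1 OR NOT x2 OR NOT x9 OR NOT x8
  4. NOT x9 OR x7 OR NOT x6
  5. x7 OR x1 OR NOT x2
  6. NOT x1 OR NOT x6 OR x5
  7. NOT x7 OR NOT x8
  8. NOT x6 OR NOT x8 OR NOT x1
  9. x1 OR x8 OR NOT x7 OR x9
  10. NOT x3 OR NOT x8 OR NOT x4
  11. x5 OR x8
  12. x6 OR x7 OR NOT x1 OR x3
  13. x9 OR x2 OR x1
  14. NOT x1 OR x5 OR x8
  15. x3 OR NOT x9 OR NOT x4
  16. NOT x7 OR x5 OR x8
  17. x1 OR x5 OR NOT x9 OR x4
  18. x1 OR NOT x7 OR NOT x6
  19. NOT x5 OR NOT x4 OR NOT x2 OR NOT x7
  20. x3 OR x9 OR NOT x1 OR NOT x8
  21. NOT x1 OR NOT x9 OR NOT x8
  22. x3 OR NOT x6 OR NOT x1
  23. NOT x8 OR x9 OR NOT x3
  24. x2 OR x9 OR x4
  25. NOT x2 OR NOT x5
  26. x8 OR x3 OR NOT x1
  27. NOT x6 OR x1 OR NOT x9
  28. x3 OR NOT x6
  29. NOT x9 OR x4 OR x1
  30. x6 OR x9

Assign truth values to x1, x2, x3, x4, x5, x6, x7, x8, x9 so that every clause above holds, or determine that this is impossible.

Suppose x7 = false.
Suppose x9 = true.
Unit clause (NOT x6) forces x6 = false.
Suppose x1 = true.
Unit clause (x3) forces x3 = true.
Unit clause (NOT x8) forces x8 = false.
Unit clause (x5) forces x5 = true.
Unit clause (NOT x2) forces x2 = false.
Every clause is now satisfied; x4 is unconstrained.

x1=true; x2=false; x3=true; x4=false; x5=true; x6=false; x7=false; x8=false; x9=true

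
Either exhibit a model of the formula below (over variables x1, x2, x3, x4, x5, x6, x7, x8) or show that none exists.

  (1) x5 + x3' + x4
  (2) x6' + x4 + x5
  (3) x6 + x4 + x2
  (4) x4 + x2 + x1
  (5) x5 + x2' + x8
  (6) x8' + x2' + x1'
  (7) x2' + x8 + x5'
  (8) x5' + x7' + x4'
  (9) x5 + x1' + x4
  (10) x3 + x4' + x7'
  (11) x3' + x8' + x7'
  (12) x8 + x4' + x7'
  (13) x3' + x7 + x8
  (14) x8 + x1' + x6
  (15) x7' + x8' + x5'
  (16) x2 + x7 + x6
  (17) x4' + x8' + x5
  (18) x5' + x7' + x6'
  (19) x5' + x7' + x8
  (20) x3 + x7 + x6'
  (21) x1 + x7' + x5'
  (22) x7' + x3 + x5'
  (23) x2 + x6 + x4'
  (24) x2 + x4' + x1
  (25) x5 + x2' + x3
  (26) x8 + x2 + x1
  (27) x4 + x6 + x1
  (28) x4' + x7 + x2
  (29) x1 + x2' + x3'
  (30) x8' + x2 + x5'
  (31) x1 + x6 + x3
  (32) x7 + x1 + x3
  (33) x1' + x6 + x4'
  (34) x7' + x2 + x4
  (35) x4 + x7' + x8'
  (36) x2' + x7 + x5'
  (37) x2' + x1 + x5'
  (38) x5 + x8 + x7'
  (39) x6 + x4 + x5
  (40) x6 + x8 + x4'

Case x5 = 1:
Case x2 = 0:
Unit clause (x8') forces x8 = 0.
Unit clause (x7') forces x7 = 0.
Unit clause (x3') forces x3 = 0.
Unit clause (x6) forces x6 = 1.
Now (x6') is unsatisfied and unit — conflict.
Backtrack on x2: now try x2 = 1.
Unit clause (x8) forces x8 = 1.
Unit clause (x1') forces x1 = 0.
Now (x1) is unsatisfied and unit — conflict.
Neither x2 = 1 nor x2 = 0 works.
Backtrack on x5: now try x5 = 0.
Case x3 = 0:
Unit clause (x2') forces x2 = 0.
Case x6 = 0:
Unit clause (x4) forces x4 = 1.
Now (x4') is unsatisfied and unit — conflict.
Backtrack on x6: now try x6 = 1.
Unit clause (x4) forces x4 = 1.
Unit clause (x7') forces x7 = 0.
Now (x7) is unsatisfied and unit — conflict.
Neither x6 = 1 nor x6 = 0 works.
Backtrack on x3: now try x3 = 1.
Unit clause (x4) forces x4 = 1.
Unit clause (x8') forces x8 = 0.
Unit clause (x2') forces x2 = 0.
Unit clause (x7') forces x7 = 0.
Now (x7) is unsatisfied and unit — conflict.
Neither x3 = 1 nor x3 = 0 works.
Neither x5 = 1 nor x5 = 0 works.

UNSATISFIABLE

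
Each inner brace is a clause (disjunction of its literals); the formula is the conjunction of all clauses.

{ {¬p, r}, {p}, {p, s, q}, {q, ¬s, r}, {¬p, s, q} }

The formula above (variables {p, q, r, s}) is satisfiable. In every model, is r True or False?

True

Suppose r = False.
(¬p) alone gives p = False.
But (p) is also a unit clause — contradiction.
So every satisfying assignment has r = True.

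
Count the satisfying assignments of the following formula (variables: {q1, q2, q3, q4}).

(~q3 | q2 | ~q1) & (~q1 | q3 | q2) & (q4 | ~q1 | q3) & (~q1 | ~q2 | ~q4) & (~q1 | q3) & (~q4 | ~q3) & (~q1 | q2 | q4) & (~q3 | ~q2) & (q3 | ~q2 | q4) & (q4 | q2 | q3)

There are 2^4 = 16 truth assignments over (q1, q2, q3, q4).
Check each against the 10 clauses (columns in the order q1, q2, q3, q4):
  F F F F  ✗ fails (q4 | q2 | q3)
  F F F T  ✓ satisfies all
  F F T F  ✓ satisfies all
  F F T T  ✗ fails (~q4 | ~q3)
  F T F F  ✗ fails (q3 | ~q2 | q4)
  F T F T  ✓ satisfies all
  F T T F  ✗ fails (~q3 | ~q2)
  F T T T  ✗ fails (~q4 | ~q3)
  T F F F  ✗ fails (~q1 | q3 | q2)
  T F F T  ✗ fails (~q1 | q3 | q2)
  T F T F  ✗ fails (~q3 | q2 | ~q1)
  T F T T  ✗ fails (~q3 | q2 | ~q1)
  T T F F  ✗ fails (q4 | ~q1 | q3)
  T T F T  ✗ fails (~q1 | ~q2 | ~q4)
  T T T F  ✗ fails (~q3 | ~q2)
  T T T T  ✗ fails (~q1 | ~q2 | ~q4)
3 of the 16 rows are models.

3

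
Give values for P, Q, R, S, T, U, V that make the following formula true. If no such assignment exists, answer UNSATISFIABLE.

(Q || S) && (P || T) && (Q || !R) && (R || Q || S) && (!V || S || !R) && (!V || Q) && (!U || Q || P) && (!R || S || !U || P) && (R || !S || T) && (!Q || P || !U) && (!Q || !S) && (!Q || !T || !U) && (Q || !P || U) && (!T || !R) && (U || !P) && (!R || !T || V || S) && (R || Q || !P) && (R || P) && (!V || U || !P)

Suppose Q = true.
The clause (!S) is unit, so S = false.
Suppose P = true.
The clause (U) is unit, so U = true.
The clause (!T) is unit, so T = false.
Suppose V = false.
All clauses hold; R can take either value.

P ↦ true; Q ↦ true; R ↦ true; S ↦ false; T ↦ false; U ↦ true; V ↦ false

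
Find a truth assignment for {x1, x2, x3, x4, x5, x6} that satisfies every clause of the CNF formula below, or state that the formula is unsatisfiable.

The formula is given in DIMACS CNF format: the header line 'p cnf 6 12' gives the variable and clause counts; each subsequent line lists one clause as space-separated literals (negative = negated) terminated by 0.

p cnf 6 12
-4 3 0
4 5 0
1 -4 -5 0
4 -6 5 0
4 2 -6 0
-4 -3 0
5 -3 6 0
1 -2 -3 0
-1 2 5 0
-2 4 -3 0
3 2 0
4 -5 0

UNSATISFIABLE

Try x4 = False.
The clause (x5) is unit, so x5 = True.
But (¬x5) is also a unit clause — contradiction.
Backtrack on x4: now try x4 = True.
The clause (x3) is unit, so x3 = True.
But (¬x3) is also a unit clause — contradiction.
Neither x4 = True nor x4 = False works.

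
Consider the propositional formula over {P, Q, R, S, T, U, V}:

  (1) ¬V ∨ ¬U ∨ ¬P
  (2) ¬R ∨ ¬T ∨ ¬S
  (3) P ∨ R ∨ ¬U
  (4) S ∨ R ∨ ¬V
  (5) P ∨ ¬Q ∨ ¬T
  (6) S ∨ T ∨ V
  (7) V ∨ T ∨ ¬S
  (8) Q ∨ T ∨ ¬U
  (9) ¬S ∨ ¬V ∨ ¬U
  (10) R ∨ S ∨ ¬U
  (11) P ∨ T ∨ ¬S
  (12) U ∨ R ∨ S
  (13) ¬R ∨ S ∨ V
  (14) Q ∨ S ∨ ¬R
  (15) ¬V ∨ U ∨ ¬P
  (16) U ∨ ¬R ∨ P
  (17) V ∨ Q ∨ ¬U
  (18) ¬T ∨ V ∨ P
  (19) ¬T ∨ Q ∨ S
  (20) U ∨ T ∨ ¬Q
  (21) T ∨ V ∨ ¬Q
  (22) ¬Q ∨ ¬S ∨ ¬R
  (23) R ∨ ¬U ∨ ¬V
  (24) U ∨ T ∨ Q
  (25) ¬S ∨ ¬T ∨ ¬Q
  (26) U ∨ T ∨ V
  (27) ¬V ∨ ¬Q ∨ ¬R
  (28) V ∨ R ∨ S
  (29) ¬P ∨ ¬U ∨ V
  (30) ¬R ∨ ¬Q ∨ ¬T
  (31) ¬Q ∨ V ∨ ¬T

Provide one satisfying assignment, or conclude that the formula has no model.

P ↦ False,  Q ↦ False,  R ↦ False,  S ↦ True,  T ↦ True,  U ↦ False,  V ↦ True

Branch on V: set V = True.
Branch on U: set U = False.
From the singleton clause (¬P), P = False.
From the singleton clause (¬R), R = False.
From the singleton clause (S), S = True.
From the singleton clause (T), T = True.
From the singleton clause (¬Q), Q = False.
Every clause now holds.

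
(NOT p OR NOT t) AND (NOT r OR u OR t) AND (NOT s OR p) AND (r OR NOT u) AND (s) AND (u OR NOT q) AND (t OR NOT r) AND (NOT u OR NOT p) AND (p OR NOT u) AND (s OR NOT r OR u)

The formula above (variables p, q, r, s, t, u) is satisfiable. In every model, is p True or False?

Suppose p = false.
Unit clause (NOT s) forces s = false.
Now (s) is unsatisfied and unit — conflict.
So every satisfying assignment has p = True.

True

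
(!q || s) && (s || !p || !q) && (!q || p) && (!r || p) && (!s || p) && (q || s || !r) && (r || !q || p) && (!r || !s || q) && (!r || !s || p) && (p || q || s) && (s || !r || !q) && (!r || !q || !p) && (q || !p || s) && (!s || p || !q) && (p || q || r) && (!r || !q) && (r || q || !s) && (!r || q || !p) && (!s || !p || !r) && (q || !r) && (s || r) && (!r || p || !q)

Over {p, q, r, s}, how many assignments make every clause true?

There are 2^4 = 16 truth assignments over (p, q, r, s).
Check each against the 22 clauses (columns in the order p, q, r, s):
  F F F F  ✗ fails (p || q || s)
  F F F T  ✗ fails (!s || p)
  F F T F  ✗ fails (!r || p)
  F F T T  ✗ fails (!r || p)
  F T F F  ✗ fails (!q || s)
  F T F T  ✗ fails (!q || p)
  F T T F  ✗ fails (!q || s)
  F T T T  ✗ fails (!q || p)
  T F F F  ✗ fails (q || !p || s)
  T F F T  ✗ fails (r || q || !s)
  T F T F  ✗ fails (q || s || !r)
  T F T T  ✗ fails (!r || !s || q)
  T T F F  ✗ fails (!q || s)
  T T F T  ✓ satisfies all
  T T T F  ✗ fails (!q || s)
  T T T T  ✗ fails (!r || !q || !p)
1 of the 16 rows is a model.

1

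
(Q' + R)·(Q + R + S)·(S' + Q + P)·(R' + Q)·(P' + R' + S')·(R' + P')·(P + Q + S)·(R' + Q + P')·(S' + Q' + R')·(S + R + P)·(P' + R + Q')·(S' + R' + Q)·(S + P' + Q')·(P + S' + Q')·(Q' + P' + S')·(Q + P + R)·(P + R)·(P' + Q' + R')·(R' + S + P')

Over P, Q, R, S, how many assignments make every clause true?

2

There are 2^4 = 16 truth assignments over (P, Q, R, S).
Check each against the 19 clauses (columns in the order P, Q, R, S):
  F F F F  ✗ fails (Q + R + S)
  F F F T  ✗ fails (S' + Q + P)
  F F T F  ✗ fails (R' + Q)
  F F T T  ✗ fails (S' + Q + P)
  F T F F  ✗ fails (Q' + R)
  F T F T  ✗ fails (Q' + R)
  F T T F  ✓ satisfies all
  F T T T  ✗ fails (S' + Q' + R')
  T F F F  ✗ fails (Q + R + S)
  T F F T  ✓ satisfies all
  T F T F  ✗ fails (R' + Q)
  T F T T  ✗ fails (R' + Q)
  T T F F  ✗ fails (Q' + R)
  T T F T  ✗ fails (Q' + R)
  T T T F  ✗ fails (R' + P')
  T T T T  ✗ fails (P' + R' + S')
2 of the 16 rows are models.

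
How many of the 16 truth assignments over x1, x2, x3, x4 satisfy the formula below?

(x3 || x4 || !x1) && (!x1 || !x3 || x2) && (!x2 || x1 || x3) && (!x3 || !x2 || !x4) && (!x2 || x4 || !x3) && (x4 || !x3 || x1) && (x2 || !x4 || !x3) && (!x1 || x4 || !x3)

There are 2^4 = 16 truth assignments over (x1, x2, x3, x4).
Check each against the 8 clauses (columns in the order x1, x2, x3, x4):
  F F F F  ✓ satisfies all
  F F F T  ✓ satisfies all
  F F T F  ✗ fails (x4 || !x3 || x1)
  F F T T  ✗ fails (x2 || !x4 || !x3)
  F T F F  ✗ fails (!x2 || x1 || x3)
  F T F T  ✗ fails (!x2 || x1 || x3)
  F T T F  ✗ fails (!x2 || x4 || !x3)
  F T T T  ✗ fails (!x3 || !x2 || !x4)
  T F F F  ✗ fails (x3 || x4 || !x1)
  T F F T  ✓ satisfies all
  T F T F  ✗ fails (!x1 || !x3 || x2)
  T F T T  ✗ fails (!x1 || !x3 || x2)
  T T F F  ✗ fails (x3 || x4 || !x1)
  T T F T  ✓ satisfies all
  T T T F  ✗ fails (!x2 || x4 || !x3)
  T T T T  ✗ fails (!x3 || !x2 || !x4)
4 of the 16 rows are models.

4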